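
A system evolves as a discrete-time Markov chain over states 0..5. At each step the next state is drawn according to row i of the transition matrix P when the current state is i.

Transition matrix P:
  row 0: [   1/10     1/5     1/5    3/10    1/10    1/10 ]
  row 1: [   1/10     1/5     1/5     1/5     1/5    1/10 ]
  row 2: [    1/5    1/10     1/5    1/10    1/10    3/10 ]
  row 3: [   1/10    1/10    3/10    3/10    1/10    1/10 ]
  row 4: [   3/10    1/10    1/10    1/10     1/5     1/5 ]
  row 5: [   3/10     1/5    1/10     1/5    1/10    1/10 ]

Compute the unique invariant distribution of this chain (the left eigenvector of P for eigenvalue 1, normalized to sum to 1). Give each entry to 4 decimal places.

Balance equations π_j = Σ_i π_i·P[i][j]:
  π_0 = 1/10·π_0 + 1/10·π_1 + 1/5·π_2 + 1/10·π_3 + 3/10·π_4 + 3/10·π_5
  π_1 = 1/5·π_0 + 1/5·π_1 + 1/10·π_2 + 1/10·π_3 + 1/10·π_4 + 1/5·π_5
  π_2 = 1/5·π_0 + 1/5·π_1 + 1/5·π_2 + 3/10·π_3 + 1/10·π_4 + 1/10·π_5
  π_3 = 3/10·π_0 + 1/5·π_1 + 1/10·π_2 + 3/10·π_3 + 1/10·π_4 + 1/5·π_5
  π_4 = 1/10·π_0 + 1/5·π_1 + 1/10·π_2 + 1/10·π_3 + 1/5·π_4 + 1/10·π_5
  normalize: π_0 + π_1 + π_2 + π_3 + π_4 + π_5 = 1
Solving the linear system gives exactly π = [16364/93493, 13778/93493, 18019/93493, 19268/93493, 11919/93493, 14145/93493].

π = [0.1750, 0.1474, 0.1927, 0.2061, 0.1275, 0.1513]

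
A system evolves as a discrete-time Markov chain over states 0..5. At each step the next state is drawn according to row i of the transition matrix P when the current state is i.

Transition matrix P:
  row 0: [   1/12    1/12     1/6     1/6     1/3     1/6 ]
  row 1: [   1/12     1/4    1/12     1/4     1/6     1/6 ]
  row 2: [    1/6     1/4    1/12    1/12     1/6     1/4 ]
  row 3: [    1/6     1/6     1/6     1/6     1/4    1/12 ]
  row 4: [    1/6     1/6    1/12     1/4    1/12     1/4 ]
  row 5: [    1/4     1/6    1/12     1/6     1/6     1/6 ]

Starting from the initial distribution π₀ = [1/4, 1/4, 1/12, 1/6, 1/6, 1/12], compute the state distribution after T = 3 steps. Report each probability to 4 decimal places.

π = [0.1535, 0.1779, 0.1120, 0.1881, 0.1927, 0.1758]

t=0: π = [0.2500, 0.2500, 0.0833, 0.1667, 0.1667, 0.0833]
t=1: π = [0.1319, 0.1736, 0.1181, 0.1944, 0.2083, 0.1736]
t=2: π = [0.1557, 0.1800, 0.1105, 0.1887, 0.1875, 0.1777]
t=3: π = [0.1535, 0.1779, 0.1120, 0.1881, 0.1927, 0.1758]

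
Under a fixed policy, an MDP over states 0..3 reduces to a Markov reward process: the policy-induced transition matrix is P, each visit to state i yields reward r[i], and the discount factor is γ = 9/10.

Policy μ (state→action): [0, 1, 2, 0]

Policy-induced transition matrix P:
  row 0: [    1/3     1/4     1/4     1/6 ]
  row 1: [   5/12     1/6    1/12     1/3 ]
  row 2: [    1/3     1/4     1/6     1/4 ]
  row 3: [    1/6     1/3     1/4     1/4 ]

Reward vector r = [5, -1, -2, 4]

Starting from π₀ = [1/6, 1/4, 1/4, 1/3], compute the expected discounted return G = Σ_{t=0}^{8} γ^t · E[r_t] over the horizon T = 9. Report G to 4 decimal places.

t=0: π = [0.1667, 0.2500, 0.2500, 0.3333], E[r] = 1.4167, γ^t·E[r] = 1.416667, running G = 1.416667
t=1: π = [0.2986, 0.2569, 0.1875, 0.2569], E[r] = 1.8889, γ^t·E[r] = 1.700000, running G = 3.116667
t=2: π = [0.3119, 0.2500, 0.1916, 0.2465], E[r] = 1.9126, γ^t·E[r] = 1.549219, running G = 4.665885
t=3: π = [0.3131, 0.2497, 0.1924, 0.2448], E[r] = 1.9103, γ^t·E[r] = 1.392609, running G = 6.058495
t=4: π = [0.3133, 0.2496, 0.1924, 0.2447], E[r] = 1.9113, γ^t·E[r] = 1.253979, running G = 7.312473
t=5: π = [0.3133, 0.2496, 0.1924, 0.2447], E[r] = 1.9111, γ^t·E[r] = 1.128513, running G = 8.440987
t=6: π = [0.3134, 0.2496, 0.1924, 0.2447], E[r] = 1.9112, γ^t·E[r] = 1.015677, running G = 9.456663
t=7: π = [0.3134, 0.2496, 0.1924, 0.2447], E[r] = 1.9112, γ^t·E[r] = 0.914107, running G = 10.370770
t=8: π = [0.3134, 0.2496, 0.1924, 0.2447], E[r] = 1.9112, γ^t·E[r] = 0.822697, running G = 11.193467

G = 11.1935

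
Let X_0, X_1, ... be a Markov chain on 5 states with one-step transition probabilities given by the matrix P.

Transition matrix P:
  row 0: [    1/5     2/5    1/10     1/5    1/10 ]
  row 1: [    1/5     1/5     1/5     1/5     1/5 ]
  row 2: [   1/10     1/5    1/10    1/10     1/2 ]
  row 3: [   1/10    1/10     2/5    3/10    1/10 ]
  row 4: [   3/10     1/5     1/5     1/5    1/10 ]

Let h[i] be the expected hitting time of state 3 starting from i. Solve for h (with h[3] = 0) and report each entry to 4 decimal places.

h = [5.3950, 5.4443, 5.9425, 0.0000, 5.4399]

First-step conditioning: h[3] = 0; for i ≠ 3, h[i] = 1 + Σ_k P[i][k]·h[k].
  h[0] = 1 + 1/5·h[0] + 2/5·h[1] + 1/10·h[2] + 1/10·h[4]
  h[1] = 1 + 1/5·h[0] + 1/5·h[1] + 1/5·h[2] + 1/5·h[4]
  h[2] = 1 + 1/10·h[0] + 1/5·h[1] + 1/10·h[2] + 1/2·h[4]
  h[4] = 1 + 3/10·h[0] + 1/5·h[1] + 1/5·h[2] + 1/10·h[4]
Solving the 4×4 linear system over states ≠ 3 gives exactly h = [3005/557, 6065/1114, 3310/557, 0, 3030/557] (h[3] = 0 is the target).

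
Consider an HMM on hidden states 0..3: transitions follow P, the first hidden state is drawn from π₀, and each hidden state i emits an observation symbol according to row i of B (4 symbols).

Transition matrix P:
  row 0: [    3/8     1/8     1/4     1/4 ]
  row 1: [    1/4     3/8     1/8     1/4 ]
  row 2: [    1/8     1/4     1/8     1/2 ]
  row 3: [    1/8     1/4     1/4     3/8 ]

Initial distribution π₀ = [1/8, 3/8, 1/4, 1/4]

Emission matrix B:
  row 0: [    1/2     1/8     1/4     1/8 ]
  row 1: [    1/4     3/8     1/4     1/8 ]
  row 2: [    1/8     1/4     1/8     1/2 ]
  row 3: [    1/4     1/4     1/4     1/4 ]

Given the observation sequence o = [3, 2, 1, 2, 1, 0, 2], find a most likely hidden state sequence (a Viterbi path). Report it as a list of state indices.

path = [2, 3, 1, 1, 1, 0, 0]

t=0: δ = [1.562e-02, 4.688e-02, 1.250e-01, 6.250e-02]  (obs o_0=3)
t=1: δ = [3.906e-03, 7.812e-03, 1.953e-03, 1.562e-02]  ψ = [2, 2, 2, 2]  (obs o_1=2)
t=2: δ = [2.441e-04, 1.465e-03, 9.766e-04, 1.465e-03]  ψ = [1, 3, 3, 3]  (obs o_2=1)
t=3: δ = [9.155e-05, 1.373e-04, 4.578e-05, 1.373e-04]  ψ = [1, 1, 3, 3]  (obs o_3=2)
t=4: δ = [4.292e-06, 1.931e-05, 8.583e-06, 1.287e-05]  ψ = [0, 1, 3, 3]  (obs o_4=1)
t=5: δ = [2.414e-06, 1.810e-06, 4.023e-07, 1.207e-06]  ψ = [1, 1, 3, 1]  (obs o_5=0)
t=6: δ = [2.263e-07, 1.697e-07, 7.544e-08, 1.509e-07]  ψ = [0, 1, 0, 0]  (obs o_6=2)
backtrack: best end state = 0; path = [2, 3, 1, 1, 1, 0, 0]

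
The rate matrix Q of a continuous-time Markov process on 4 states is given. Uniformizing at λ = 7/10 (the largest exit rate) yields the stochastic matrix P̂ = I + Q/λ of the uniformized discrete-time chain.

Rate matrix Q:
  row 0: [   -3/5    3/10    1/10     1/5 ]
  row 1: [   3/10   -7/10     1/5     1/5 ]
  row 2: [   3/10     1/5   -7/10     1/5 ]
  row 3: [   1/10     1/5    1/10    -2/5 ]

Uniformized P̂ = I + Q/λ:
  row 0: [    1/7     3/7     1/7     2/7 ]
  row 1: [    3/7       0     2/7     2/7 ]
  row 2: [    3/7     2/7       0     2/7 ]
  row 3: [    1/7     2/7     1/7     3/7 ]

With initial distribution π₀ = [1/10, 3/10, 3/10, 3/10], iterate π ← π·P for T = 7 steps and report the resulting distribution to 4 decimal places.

t=0: π = [0.1000, 0.3000, 0.3000, 0.3000]
t=1: π = [0.3143, 0.2143, 0.1429, 0.3286]
t=2: π = [0.2449, 0.2694, 0.1531, 0.3327]
t=3: π = [0.2636, 0.2437, 0.1595, 0.3332]
t=4: π = [0.2581, 0.2537, 0.1549, 0.3333]
t=5: π = [0.2596, 0.2501, 0.1570, 0.3333]
t=6: π = [0.2592, 0.2513, 0.1562, 0.3333]
t=7: π = [0.2593, 0.2509, 0.1565, 0.3333]

π = [0.2593, 0.2509, 0.1565, 0.3333]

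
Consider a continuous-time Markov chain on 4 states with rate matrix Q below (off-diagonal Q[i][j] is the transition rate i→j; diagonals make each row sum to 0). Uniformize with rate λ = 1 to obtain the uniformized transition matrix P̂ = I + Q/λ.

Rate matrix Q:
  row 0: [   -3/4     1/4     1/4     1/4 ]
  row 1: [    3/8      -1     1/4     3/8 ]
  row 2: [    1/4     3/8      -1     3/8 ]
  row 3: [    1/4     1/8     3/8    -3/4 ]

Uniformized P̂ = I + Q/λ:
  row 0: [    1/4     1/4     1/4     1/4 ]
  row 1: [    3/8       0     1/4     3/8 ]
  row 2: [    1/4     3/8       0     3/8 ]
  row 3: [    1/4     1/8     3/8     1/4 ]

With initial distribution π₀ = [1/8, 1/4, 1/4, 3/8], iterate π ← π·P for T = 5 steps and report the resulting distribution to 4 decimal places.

t=0: π = [0.1250, 0.2500, 0.2500, 0.3750]
t=1: π = [0.2813, 0.1719, 0.2344, 0.3125]
t=2: π = [0.2715, 0.1973, 0.2305, 0.3008]
t=3: π = [0.2747, 0.1919, 0.2300, 0.3035]
t=4: π = [0.2740, 0.1928, 0.2304, 0.3027]
t=5: π = [0.2741, 0.1928, 0.2302, 0.3029]

π = [0.2741, 0.1928, 0.2302, 0.3029]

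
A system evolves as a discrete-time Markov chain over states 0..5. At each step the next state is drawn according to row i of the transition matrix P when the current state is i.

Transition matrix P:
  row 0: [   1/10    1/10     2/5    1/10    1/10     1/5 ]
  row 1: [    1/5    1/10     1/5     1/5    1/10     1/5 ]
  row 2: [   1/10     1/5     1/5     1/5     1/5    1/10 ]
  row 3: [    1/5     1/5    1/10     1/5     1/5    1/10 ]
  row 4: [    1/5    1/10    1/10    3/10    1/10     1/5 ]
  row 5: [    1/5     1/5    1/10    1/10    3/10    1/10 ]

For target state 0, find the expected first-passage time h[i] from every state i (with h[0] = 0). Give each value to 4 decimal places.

h = [0.0000, 5.4006, 5.9402, 5.3462, 5.3412, 5.3457]

First-step conditioning: h[0] = 0; for i ≠ 0, h[i] = 1 + Σ_k P[i][k]·h[k].
  h[1] = 1 + 1/10·h[1] + 1/5·h[2] + 1/5·h[3] + 1/10·h[4] + 1/5·h[5]
  h[2] = 1 + 1/5·h[1] + 1/5·h[2] + 1/5·h[3] + 1/5·h[4] + 1/10·h[5]
  h[3] = 1 + 1/5·h[1] + 1/10·h[2] + 1/5·h[3] + 1/5·h[4] + 1/10·h[5]
  h[4] = 1 + 1/10·h[1] + 1/10·h[2] + 3/10·h[3] + 1/10·h[4] + 1/5·h[5]
  h[5] = 1 + 1/5·h[1] + 1/10·h[2] + 1/10·h[3] + 3/10·h[4] + 1/10·h[5]
Solving the 5×5 linear system over states ≠ 0 gives exactly h = [0, 108190/20033, 119000/20033, 107100/20033, 107000/20033, 107090/20033] (h[0] = 0 is the target).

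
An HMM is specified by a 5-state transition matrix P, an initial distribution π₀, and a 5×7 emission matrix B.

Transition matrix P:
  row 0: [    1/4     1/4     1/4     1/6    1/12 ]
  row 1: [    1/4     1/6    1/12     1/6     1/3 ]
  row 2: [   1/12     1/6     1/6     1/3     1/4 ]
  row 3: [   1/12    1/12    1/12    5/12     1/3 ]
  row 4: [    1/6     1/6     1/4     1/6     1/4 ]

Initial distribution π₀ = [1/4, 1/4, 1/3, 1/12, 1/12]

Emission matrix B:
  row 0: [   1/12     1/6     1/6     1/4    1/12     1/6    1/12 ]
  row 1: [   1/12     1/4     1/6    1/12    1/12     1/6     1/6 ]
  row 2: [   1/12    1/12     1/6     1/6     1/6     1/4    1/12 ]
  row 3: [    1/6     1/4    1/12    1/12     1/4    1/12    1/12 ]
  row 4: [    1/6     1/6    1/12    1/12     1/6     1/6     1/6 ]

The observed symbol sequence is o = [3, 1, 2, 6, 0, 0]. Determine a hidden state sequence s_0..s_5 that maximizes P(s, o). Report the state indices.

path = [2, 3, 3, 3, 3, 3]

t=0: δ = [6.250e-02, 2.083e-02, 5.556e-02, 6.944e-03, 6.944e-03]  (obs o_0=3)
t=1: δ = [2.604e-03, 3.906e-03, 1.302e-03, 4.630e-03, 2.315e-03]  ψ = [0, 0, 0, 2, 2]  (obs o_1=1)
t=2: δ = [1.628e-04, 1.085e-04, 1.085e-04, 1.608e-04, 1.286e-04]  ψ = [1, 0, 0, 3, 3]  (obs o_2=2)
t=3: δ = [3.391e-06, 6.782e-06, 3.391e-06, 5.582e-06, 8.931e-06]  ψ = [0, 0, 0, 3, 3]  (obs o_3=6)
t=4: δ = [1.413e-07, 1.240e-07, 1.861e-07, 3.876e-07, 3.768e-07]  ψ = [1, 4, 4, 3, 1]  (obs o_4=0)
t=5: δ = [5.233e-09, 5.233e-09, 7.849e-09, 2.692e-08, 2.153e-08]  ψ = [4, 4, 4, 3, 3]  (obs o_5=0)
backtrack: best end state = 3; path = [2, 3, 3, 3, 3, 3]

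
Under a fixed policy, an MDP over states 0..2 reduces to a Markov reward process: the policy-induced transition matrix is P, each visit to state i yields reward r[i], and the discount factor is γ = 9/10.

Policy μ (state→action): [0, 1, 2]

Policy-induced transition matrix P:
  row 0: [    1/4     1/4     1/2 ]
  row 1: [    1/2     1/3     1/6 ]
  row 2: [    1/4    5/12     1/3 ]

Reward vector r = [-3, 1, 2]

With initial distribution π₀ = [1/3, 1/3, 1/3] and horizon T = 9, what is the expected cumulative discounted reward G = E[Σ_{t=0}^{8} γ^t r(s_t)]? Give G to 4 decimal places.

G = 0.0000

t=0: π = [0.3333, 0.3333, 0.3333], E[r] = 0.0000, γ^t·E[r] = 0.000000, running G = 0.000000
t=1: π = [0.3333, 0.3333, 0.3333], E[r] = 0.0000, γ^t·E[r] = 0.000000, running G = 0.000000
t=2: π = [0.3333, 0.3333, 0.3333], E[r] = 0.0000, γ^t·E[r] = 0.000000, running G = 0.000000
t=3: π = [0.3333, 0.3333, 0.3333], E[r] = 0.0000, γ^t·E[r] = 0.000000, running G = 0.000000
t=4: π = [0.3333, 0.3333, 0.3333], E[r] = 0.0000, γ^t·E[r] = 0.000000, running G = 0.000000
t=5: π = [0.3333, 0.3333, 0.3333], E[r] = 0.0000, γ^t·E[r] = 0.000000, running G = 0.000000
t=6: π = [0.3333, 0.3333, 0.3333], E[r] = 0.0000, γ^t·E[r] = 0.000000, running G = 0.000000
t=7: π = [0.3333, 0.3333, 0.3333], E[r] = 0.0000, γ^t·E[r] = 0.000000, running G = 0.000000
t=8: π = [0.3333, 0.3333, 0.3333], E[r] = 0.0000, γ^t·E[r] = 0.000000, running G = 0.000000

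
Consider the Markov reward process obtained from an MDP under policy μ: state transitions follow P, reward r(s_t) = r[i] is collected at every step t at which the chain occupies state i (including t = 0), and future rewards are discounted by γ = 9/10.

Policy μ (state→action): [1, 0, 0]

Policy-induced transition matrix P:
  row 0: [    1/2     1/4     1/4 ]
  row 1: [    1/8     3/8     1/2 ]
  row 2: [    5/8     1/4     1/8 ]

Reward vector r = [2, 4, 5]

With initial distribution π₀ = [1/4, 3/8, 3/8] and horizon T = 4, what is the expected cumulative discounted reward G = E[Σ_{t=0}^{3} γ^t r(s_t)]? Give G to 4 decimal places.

t=0: π = [0.2500, 0.3750, 0.3750], E[r] = 3.8750, γ^t·E[r] = 3.875000, running G = 3.875000
t=1: π = [0.4063, 0.2969, 0.2969], E[r] = 3.4844, γ^t·E[r] = 3.135938, running G = 7.010938
t=2: π = [0.4258, 0.2871, 0.2871], E[r] = 3.4355, γ^t·E[r] = 2.782793, running G = 9.793730
t=3: π = [0.4282, 0.2859, 0.2859], E[r] = 3.4294, γ^t·E[r] = 2.500064, running G = 12.293795

G = 12.2938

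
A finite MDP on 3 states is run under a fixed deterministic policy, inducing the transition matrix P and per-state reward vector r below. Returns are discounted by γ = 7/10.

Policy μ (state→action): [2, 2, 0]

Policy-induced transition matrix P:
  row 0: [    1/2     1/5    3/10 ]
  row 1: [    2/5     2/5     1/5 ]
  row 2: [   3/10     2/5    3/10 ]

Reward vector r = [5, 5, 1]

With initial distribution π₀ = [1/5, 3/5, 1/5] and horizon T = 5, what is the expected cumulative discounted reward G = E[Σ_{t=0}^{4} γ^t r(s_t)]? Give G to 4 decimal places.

G = 11.2507

t=0: π = [0.2000, 0.6000, 0.2000], E[r] = 4.2000, γ^t·E[r] = 4.200000, running G = 4.200000
t=1: π = [0.4000, 0.3600, 0.2400], E[r] = 4.0400, γ^t·E[r] = 2.828000, running G = 7.028000
t=2: π = [0.4160, 0.3200, 0.2640], E[r] = 3.9440, γ^t·E[r] = 1.932560, running G = 8.960560
t=3: π = [0.4152, 0.3168, 0.2680], E[r] = 3.9280, γ^t·E[r] = 1.347304, running G = 10.307864
t=4: π = [0.4147, 0.3170, 0.2683], E[r] = 3.9267, γ^t·E[r] = 0.942805, running G = 11.250669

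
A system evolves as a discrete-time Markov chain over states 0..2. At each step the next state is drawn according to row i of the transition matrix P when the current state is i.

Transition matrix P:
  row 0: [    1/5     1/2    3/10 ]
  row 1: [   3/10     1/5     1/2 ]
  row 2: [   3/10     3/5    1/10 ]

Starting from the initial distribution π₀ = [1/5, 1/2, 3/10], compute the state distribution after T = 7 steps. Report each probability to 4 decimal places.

t=0: π = [0.2000, 0.5000, 0.3000]
t=1: π = [0.2800, 0.3800, 0.3400]
t=2: π = [0.2720, 0.4200, 0.3080]
t=3: π = [0.2728, 0.4048, 0.3224]
t=4: π = [0.2727, 0.4108, 0.3165]
t=5: π = [0.2727, 0.4084, 0.3189]
t=6: π = [0.2727, 0.4094, 0.3179]
t=7: π = [0.2727, 0.4090, 0.3183]

π = [0.2727, 0.4090, 0.3183]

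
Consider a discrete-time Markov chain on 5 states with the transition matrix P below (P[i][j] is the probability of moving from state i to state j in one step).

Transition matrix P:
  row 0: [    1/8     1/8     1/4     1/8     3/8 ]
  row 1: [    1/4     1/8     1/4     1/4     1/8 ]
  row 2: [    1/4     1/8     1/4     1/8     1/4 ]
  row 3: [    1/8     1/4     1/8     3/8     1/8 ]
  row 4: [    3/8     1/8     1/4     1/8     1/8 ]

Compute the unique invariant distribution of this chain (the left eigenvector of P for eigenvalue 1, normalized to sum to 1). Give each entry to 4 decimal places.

Balance equations π_j = Σ_i π_i·P[i][j]:
  π_0 = 1/8·π_0 + 1/4·π_1 + 1/4·π_2 + 1/8·π_3 + 3/8·π_4
  π_1 = 1/8·π_0 + 1/8·π_1 + 1/8·π_2 + 1/4·π_3 + 1/8·π_4
  π_2 = 1/4·π_0 + 1/4·π_1 + 1/4·π_2 + 1/8·π_3 + 1/4·π_4
  π_3 = 1/8·π_0 + 1/4·π_1 + 1/8·π_2 + 3/8·π_3 + 1/8·π_4
  normalize: π_0 + π_1 + π_2 + π_3 + π_4 = 1
Solving the linear system gives exactly π = [843/3760, 7/47, 85/376, 9/47, 787/3760].

π = [0.2242, 0.1489, 0.2261, 0.1915, 0.2093]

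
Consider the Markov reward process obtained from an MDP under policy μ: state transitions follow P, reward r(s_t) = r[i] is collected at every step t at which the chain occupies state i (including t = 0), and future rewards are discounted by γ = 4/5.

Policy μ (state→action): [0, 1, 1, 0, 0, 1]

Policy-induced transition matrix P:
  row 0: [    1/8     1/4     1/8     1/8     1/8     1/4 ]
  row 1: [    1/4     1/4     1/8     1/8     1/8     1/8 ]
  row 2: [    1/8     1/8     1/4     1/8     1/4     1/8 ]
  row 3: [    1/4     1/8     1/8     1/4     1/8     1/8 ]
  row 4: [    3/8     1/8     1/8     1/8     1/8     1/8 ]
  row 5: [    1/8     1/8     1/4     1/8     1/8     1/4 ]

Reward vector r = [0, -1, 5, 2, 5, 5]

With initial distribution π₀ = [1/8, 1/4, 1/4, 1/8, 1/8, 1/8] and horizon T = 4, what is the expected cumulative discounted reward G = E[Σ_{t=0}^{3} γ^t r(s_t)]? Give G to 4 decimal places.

t=0: π = [0.1250, 0.2500, 0.2500, 0.1250, 0.1250, 0.1250], E[r] = 2.5000, γ^t·E[r] = 2.500000, running G = 2.500000
t=1: π = [0.2031, 0.1719, 0.1719, 0.1406, 0.1563, 0.1563], E[r] = 2.5313, γ^t·E[r] = 2.025000, running G = 4.525000
t=2: π = [0.2031, 0.1719, 0.1660, 0.1426, 0.1465, 0.1699], E[r] = 2.5254, γ^t·E[r] = 1.616250, running G = 6.141250
t=3: π = [0.2009, 0.1719, 0.1670, 0.1428, 0.1458, 0.1716], E[r] = 2.5356, γ^t·E[r] = 1.298250, running G = 7.439500

G = 7.4395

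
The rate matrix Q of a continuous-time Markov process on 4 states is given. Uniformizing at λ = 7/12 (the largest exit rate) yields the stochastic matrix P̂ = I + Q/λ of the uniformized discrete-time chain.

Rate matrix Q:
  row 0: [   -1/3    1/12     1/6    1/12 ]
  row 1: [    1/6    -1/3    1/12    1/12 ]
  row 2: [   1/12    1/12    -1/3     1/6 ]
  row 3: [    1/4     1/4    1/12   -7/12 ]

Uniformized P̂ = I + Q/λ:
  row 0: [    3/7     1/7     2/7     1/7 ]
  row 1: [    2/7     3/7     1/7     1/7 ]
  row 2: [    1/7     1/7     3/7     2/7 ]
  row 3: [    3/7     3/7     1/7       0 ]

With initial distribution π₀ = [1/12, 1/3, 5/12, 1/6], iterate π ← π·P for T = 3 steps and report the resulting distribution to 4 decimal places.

t=0: π = [0.0833, 0.3333, 0.4167, 0.1667]
t=1: π = [0.2619, 0.2857, 0.2738, 0.1786]
t=2: π = [0.3095, 0.2755, 0.2585, 0.1565]
t=3: π = [0.3154, 0.2663, 0.2609, 0.1574]

π = [0.3154, 0.2663, 0.2609, 0.1574]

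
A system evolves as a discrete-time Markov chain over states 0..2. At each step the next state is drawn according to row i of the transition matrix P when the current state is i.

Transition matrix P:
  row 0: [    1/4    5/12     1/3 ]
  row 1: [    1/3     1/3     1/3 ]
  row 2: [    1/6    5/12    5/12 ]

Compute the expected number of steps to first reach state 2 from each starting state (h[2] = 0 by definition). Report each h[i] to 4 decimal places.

First-step conditioning: h[2] = 0; for i ≠ 2, h[i] = 1 + Σ_k P[i][k]·h[k].
  h[0] = 1 + 1/4·h[0] + 5/12·h[1]
  h[1] = 1 + 1/3·h[0] + 1/3·h[1]
Solving the 2×2 linear system over states ≠ 2 gives exactly h = [3, 3, 0] (h[2] = 0 is the target).

h = [3.0000, 3.0000, 0.0000]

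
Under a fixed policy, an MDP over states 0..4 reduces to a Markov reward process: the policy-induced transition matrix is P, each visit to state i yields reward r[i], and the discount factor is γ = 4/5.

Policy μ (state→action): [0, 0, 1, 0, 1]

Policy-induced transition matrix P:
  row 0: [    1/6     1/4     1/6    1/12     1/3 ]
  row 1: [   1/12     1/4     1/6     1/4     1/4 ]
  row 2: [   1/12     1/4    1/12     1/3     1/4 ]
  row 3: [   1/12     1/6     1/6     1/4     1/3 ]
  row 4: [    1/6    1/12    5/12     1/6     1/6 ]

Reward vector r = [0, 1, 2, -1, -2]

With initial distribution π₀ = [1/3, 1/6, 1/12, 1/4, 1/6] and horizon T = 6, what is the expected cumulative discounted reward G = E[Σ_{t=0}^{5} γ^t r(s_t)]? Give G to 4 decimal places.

t=0: π = [0.3333, 0.1667, 0.0833, 0.2500, 0.1667], E[r] = -0.2500, γ^t·E[r] = -0.250000, running G = -0.250000
t=1: π = [0.1250, 0.2014, 0.2014, 0.1875, 0.2847], E[r] = -0.1528, γ^t·E[r] = -0.122222, running G = -0.372222
t=2: π = [0.1175, 0.1869, 0.2211, 0.2222, 0.2523], E[r] = -0.0978, γ^t·E[r] = -0.062593, running G = -0.434815
t=3: π = [0.1141, 0.1894, 0.2113, 0.2278, 0.2573], E[r] = -0.1303, γ^t·E[r] = -0.066716, running G = -0.501531
t=4: π = [0.1143, 0.1881, 0.2134, 0.2271, 0.2571], E[r] = -0.1264, γ^t·E[r] = -0.051761, running G = -0.553292
t=5: π = [0.1143, 0.1882, 0.2131, 0.2273, 0.2570], E[r] = -0.1268, γ^t·E[r] = -0.041565, running G = -0.594858

G = -0.5949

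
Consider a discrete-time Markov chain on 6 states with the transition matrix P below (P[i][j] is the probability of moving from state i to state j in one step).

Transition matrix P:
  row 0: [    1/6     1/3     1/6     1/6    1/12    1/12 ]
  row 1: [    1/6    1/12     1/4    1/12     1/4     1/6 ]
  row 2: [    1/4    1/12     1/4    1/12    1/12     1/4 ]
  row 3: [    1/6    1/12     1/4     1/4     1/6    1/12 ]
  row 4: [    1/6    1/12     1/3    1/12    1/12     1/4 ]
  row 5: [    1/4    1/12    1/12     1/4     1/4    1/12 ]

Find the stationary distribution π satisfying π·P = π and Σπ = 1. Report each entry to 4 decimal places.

Balance equations π_j = Σ_i π_i·P[i][j]:
  π_0 = 1/6·π_0 + 1/6·π_1 + 1/4·π_2 + 1/6·π_3 + 1/6·π_4 + 1/4·π_5
  π_1 = 1/3·π_0 + 1/12·π_1 + 1/12·π_2 + 1/12·π_3 + 1/12·π_4 + 1/12·π_5
  π_2 = 1/6·π_0 + 1/4·π_1 + 1/4·π_2 + 1/4·π_3 + 1/3·π_4 + 1/12·π_5
  π_3 = 1/6·π_0 + 1/12·π_1 + 1/12·π_2 + 1/4·π_3 + 1/12·π_4 + 1/4·π_5
  π_4 = 1/12·π_0 + 1/4·π_1 + 1/12·π_2 + 1/6·π_3 + 1/12·π_4 + 1/4·π_5
  normalize: π_0 + π_1 + π_2 + π_3 + π_4 + π_5 = 1
Solving the linear system gives exactly π = [27359/138255, 18361/138255, 6074/27651, 6949/46085, 102/709, 21428/138255].

π = [0.1979, 0.1328, 0.2197, 0.1508, 0.1439, 0.1550]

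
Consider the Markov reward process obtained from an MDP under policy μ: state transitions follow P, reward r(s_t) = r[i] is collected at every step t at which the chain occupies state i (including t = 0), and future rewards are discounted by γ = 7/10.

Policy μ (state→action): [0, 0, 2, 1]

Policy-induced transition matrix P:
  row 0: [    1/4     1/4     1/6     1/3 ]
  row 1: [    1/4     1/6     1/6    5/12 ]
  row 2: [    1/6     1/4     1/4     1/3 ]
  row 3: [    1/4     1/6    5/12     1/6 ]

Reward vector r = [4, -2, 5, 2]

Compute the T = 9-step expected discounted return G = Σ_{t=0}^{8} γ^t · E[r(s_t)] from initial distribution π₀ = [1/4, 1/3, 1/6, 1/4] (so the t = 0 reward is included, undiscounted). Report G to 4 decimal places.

t=0: π = [0.2500, 0.3333, 0.1667, 0.2500], E[r] = 1.6667, γ^t·E[r] = 1.666667, running G = 1.666667
t=1: π = [0.2361, 0.2014, 0.2431, 0.3194], E[r] = 2.3958, γ^t·E[r] = 1.677083, running G = 3.343750
t=2: π = [0.2297, 0.2066, 0.2668, 0.2969], E[r] = 2.4334, γ^t·E[r] = 1.192390, running G = 4.536140
t=3: π = [0.2278, 0.2080, 0.2631, 0.3011], E[r] = 2.4127, γ^t·E[r] = 0.827560, running G = 5.363700
t=4: π = [0.2281, 0.2076, 0.2639, 0.3005], E[r] = 2.4174, γ^t·E[r] = 0.580426, running G = 5.944126
t=5: π = [0.2280, 0.2077, 0.2638, 0.3005], E[r] = 2.4167, γ^t·E[r] = 0.406177, running G = 6.350303
t=6: π = [0.2280, 0.2076, 0.2638, 0.3005], E[r] = 2.4168, γ^t·E[r] = 0.284334, running G = 6.634637
t=7: π = [0.2280, 0.2077, 0.2638, 0.3005], E[r] = 2.4168, γ^t·E[r] = 0.199033, running G = 6.833670
t=8: π = [0.2280, 0.2077, 0.2638, 0.3005], E[r] = 2.4168, γ^t·E[r] = 0.139323, running G = 6.972993

G = 6.9730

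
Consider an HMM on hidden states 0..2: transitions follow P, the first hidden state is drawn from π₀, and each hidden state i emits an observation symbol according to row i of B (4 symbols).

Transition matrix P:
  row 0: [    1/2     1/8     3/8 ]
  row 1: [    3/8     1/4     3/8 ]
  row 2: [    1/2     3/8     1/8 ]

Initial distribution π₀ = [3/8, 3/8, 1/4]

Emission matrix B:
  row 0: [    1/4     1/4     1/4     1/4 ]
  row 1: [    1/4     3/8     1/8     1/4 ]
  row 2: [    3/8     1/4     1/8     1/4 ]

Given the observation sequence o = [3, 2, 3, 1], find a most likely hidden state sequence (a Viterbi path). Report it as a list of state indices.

t=0: δ = [9.375e-02, 9.375e-02, 6.250e-02]  (obs o_0=3)
t=1: δ = [1.172e-02, 2.930e-03, 4.395e-03]  ψ = [0, 1, 0]  (obs o_1=2)
t=2: δ = [1.465e-03, 4.120e-04, 1.099e-03]  ψ = [0, 2, 0]  (obs o_2=3)
t=3: δ = [1.831e-04, 1.545e-04, 1.373e-04]  ψ = [0, 2, 0]  (obs o_3=1)
backtrack: best end state = 0; path = [0, 0, 0, 0]

path = [0, 0, 0, 0]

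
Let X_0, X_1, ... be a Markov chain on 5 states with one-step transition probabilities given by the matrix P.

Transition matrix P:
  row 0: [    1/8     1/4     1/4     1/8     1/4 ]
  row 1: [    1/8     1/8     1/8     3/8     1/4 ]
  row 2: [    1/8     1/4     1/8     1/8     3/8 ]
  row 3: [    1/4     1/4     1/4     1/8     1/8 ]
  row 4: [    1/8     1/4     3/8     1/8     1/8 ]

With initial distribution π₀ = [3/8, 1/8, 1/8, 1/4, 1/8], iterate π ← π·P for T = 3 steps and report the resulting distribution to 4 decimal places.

t=0: π = [0.3750, 0.1250, 0.1250, 0.2500, 0.1250]
t=1: π = [0.1563, 0.2344, 0.2344, 0.1563, 0.2188]
t=2: π = [0.1445, 0.2207, 0.2188, 0.1836, 0.2324]
t=3: π = [0.1479, 0.2224, 0.2241, 0.1802, 0.2253]

π = [0.1479, 0.2224, 0.2241, 0.1802, 0.2253]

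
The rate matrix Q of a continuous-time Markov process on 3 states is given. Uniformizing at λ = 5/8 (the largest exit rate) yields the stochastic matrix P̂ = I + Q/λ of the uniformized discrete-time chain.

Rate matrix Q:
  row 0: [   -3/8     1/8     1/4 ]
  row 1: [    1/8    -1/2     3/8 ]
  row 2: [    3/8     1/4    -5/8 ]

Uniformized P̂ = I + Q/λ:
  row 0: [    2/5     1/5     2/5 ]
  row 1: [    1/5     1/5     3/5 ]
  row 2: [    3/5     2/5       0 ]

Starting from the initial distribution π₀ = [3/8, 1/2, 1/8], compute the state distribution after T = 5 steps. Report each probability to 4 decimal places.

π = [0.4079, 0.2620, 0.3302]

t=0: π = [0.3750, 0.5000, 0.1250]
t=1: π = [0.3250, 0.2250, 0.4500]
t=2: π = [0.4450, 0.2900, 0.2650]
t=3: π = [0.3950, 0.2530, 0.3520]
t=4: π = [0.4198, 0.2704, 0.3098]
t=5: π = [0.4079, 0.2620, 0.3302]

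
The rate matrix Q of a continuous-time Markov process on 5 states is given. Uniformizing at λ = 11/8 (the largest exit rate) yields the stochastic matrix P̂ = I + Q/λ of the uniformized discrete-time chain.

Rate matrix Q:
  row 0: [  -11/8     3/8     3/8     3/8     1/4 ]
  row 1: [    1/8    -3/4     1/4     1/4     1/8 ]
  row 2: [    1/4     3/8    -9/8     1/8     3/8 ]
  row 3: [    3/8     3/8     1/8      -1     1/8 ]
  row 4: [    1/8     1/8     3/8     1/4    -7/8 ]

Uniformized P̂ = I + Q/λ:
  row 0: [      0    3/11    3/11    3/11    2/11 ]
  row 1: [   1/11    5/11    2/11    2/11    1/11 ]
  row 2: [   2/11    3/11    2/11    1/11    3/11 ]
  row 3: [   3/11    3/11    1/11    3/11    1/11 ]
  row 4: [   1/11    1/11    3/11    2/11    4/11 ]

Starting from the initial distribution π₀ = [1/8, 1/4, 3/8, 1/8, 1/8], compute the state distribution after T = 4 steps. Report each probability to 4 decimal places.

π = [0.1316, 0.2907, 0.1937, 0.1938, 0.1903]

t=0: π = [0.1250, 0.2500, 0.3750, 0.1250, 0.1250]
t=1: π = [0.1364, 0.2955, 0.1932, 0.1705, 0.2045]
t=2: π = [0.1271, 0.2893, 0.1973, 0.1921, 0.1942]
t=3: π = [0.1322, 0.2900, 0.1936, 0.1929, 0.1913]
t=4: π = [0.1316, 0.2907, 0.1937, 0.1938, 0.1903]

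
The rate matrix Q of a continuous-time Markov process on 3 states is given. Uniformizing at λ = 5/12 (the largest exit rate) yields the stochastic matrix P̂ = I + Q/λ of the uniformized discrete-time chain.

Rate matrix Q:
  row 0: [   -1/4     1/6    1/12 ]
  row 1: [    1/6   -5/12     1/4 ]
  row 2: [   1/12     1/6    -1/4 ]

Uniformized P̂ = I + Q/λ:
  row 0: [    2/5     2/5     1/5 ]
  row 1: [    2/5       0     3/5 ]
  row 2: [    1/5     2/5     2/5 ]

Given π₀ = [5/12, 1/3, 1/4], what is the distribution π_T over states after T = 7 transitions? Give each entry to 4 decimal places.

π = [0.3215, 0.2856, 0.3929]

t=0: π = [0.4167, 0.3333, 0.2500]
t=1: π = [0.3500, 0.2667, 0.3833]
t=2: π = [0.3233, 0.2933, 0.3833]
t=3: π = [0.3233, 0.2827, 0.3940]
t=4: π = [0.3212, 0.2869, 0.3919]
t=5: π = [0.3216, 0.2852, 0.3931]
t=6: π = [0.3214, 0.2859, 0.3927]
t=7: π = [0.3215, 0.2856, 0.3929]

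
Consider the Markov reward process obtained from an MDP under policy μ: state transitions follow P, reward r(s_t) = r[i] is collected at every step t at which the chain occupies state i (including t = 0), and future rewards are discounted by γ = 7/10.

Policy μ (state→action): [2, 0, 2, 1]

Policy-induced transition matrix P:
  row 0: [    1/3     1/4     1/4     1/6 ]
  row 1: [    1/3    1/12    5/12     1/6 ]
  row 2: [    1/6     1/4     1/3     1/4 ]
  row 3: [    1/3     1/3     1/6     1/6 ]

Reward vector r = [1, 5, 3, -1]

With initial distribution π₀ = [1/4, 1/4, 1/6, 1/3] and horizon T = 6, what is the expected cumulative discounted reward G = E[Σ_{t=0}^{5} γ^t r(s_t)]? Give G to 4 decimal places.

t=0: π = [0.2500, 0.2500, 0.1667, 0.3333], E[r] = 1.6667, γ^t·E[r] = 1.666667, running G = 1.666667
t=1: π = [0.3056, 0.2361, 0.2778, 0.1806], E[r] = 2.1389, γ^t·E[r] = 1.497222, running G = 3.163889
t=2: π = [0.2870, 0.2257, 0.2975, 0.1898], E[r] = 2.1181, γ^t·E[r] = 1.037847, running G = 4.201736
t=3: π = [0.2838, 0.2282, 0.2966, 0.1915], E[r] = 2.1231, γ^t·E[r] = 0.728213, running G = 4.929949
t=4: π = [0.2839, 0.2279, 0.2968, 0.1914], E[r] = 2.1225, γ^t·E[r] = 0.509614, running G = 5.439564
t=5: π = [0.2839, 0.2280, 0.2968, 0.1914], E[r] = 2.1226, γ^t·E[r] = 0.356744, running G = 5.796307

G = 5.7963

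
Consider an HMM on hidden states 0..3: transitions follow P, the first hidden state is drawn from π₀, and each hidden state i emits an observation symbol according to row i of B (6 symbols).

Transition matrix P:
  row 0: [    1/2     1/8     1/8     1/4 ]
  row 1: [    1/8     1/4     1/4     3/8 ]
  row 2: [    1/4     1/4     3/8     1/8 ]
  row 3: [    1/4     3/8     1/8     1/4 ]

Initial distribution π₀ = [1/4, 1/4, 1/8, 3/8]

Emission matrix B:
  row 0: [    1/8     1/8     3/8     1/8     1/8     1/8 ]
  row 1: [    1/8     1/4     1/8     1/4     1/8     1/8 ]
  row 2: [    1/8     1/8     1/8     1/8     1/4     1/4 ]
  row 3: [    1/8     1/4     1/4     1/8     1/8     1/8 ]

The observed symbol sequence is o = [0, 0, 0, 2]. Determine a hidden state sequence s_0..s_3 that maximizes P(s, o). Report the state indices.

path = [0, 0, 0, 0]

t=0: δ = [3.125e-02, 3.125e-02, 1.562e-02, 4.688e-02]  (obs o_0=0)
t=1: δ = [1.953e-03, 2.197e-03, 9.766e-04, 1.465e-03]  ψ = [0, 3, 1, 1]  (obs o_1=0)
t=2: δ = [1.221e-04, 6.866e-05, 6.866e-05, 1.030e-04]  ψ = [0, 1, 1, 1]  (obs o_2=0)
t=3: δ = [2.289e-05, 4.828e-06, 3.219e-06, 7.629e-06]  ψ = [0, 3, 2, 0]  (obs o_3=2)
backtrack: best end state = 0; path = [0, 0, 0, 0]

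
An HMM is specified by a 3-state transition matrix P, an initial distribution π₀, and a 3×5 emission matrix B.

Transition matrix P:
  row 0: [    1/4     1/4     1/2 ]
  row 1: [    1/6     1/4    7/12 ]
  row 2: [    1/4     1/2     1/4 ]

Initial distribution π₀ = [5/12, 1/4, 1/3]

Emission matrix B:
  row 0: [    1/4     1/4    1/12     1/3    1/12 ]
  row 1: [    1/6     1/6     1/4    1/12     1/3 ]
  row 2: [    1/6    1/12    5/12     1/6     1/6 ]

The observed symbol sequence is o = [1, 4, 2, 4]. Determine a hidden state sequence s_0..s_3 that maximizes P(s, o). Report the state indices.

path = [0, 1, 2, 1]

t=0: δ = [1.042e-01, 4.167e-02, 2.778e-02]  (obs o_0=1)
t=1: δ = [2.170e-03, 8.681e-03, 8.681e-03]  ψ = [0, 0, 0]  (obs o_1=4)
t=2: δ = [1.808e-04, 1.085e-03, 2.110e-03]  ψ = [2, 2, 1]  (obs o_2=2)
t=3: δ = [4.396e-05, 3.516e-04, 1.055e-04]  ψ = [2, 2, 1]  (obs o_3=4)
backtrack: best end state = 1; path = [0, 1, 2, 1]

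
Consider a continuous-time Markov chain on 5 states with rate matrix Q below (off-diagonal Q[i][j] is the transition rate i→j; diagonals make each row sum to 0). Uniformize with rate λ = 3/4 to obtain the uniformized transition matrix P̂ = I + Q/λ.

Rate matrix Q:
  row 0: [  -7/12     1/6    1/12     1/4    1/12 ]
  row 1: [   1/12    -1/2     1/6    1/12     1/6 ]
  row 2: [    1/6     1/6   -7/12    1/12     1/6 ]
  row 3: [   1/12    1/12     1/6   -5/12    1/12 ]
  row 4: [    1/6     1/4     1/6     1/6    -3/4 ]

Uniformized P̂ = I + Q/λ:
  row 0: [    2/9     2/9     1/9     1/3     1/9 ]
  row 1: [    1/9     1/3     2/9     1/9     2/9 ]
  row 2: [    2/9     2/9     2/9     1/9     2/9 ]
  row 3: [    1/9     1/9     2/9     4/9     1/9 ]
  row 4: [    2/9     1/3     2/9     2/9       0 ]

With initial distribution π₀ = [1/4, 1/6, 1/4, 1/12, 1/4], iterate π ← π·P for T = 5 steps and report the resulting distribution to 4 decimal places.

t=0: π = [0.2500, 0.1667, 0.2500, 0.0833, 0.2500]
t=1: π = [0.1944, 0.2593, 0.1944, 0.2222, 0.1296]
t=2: π = [0.1687, 0.2407, 0.2006, 0.2428, 0.1471]
t=3: π = [0.1685, 0.2383, 0.2035, 0.2459, 0.1438]
t=4: π = [0.1684, 0.2374, 0.2035, 0.2465, 0.1442]
t=5: π = [0.1685, 0.2372, 0.2035, 0.2467, 0.1441]

π = [0.1685, 0.2372, 0.2035, 0.2467, 0.1441]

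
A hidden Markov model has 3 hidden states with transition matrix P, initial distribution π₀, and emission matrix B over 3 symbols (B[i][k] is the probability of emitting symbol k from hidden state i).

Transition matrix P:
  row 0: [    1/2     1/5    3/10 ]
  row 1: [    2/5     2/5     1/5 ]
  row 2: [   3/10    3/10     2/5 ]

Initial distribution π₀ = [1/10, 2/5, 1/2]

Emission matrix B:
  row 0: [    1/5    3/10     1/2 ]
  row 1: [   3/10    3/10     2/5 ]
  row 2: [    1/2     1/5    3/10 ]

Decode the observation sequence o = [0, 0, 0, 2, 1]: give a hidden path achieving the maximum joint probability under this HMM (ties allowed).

t=0: δ = [2.000e-02, 1.200e-01, 2.500e-01]  (obs o_0=0)
t=1: δ = [1.500e-02, 2.250e-02, 5.000e-02]  ψ = [2, 2, 2]  (obs o_1=0)
t=2: δ = [3.000e-03, 4.500e-03, 1.000e-02]  ψ = [2, 2, 2]  (obs o_2=0)
t=3: δ = [1.500e-03, 1.200e-03, 1.200e-03]  ψ = [2, 2, 2]  (obs o_3=2)
t=4: δ = [2.250e-04, 1.440e-04, 9.600e-05]  ψ = [0, 1, 2]  (obs o_4=1)
backtrack: best end state = 0; path = [2, 2, 2, 0, 0]

path = [2, 2, 2, 0, 0]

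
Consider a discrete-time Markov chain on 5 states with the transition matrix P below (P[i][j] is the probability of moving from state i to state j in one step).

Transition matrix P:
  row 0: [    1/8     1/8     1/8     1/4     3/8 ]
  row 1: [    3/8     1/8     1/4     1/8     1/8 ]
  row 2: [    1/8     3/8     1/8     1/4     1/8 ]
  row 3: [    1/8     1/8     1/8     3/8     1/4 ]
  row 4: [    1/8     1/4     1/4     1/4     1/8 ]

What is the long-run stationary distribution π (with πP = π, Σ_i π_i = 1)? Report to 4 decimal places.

π = [0.1734, 0.1936, 0.1743, 0.2581, 0.2006]

Balance equations π_j = Σ_i π_i·P[i][j]:
  π_0 = 1/8·π_0 + 3/8·π_1 + 1/8·π_2 + 1/8·π_3 + 1/8·π_4
  π_1 = 1/8·π_0 + 1/8·π_1 + 3/8·π_2 + 1/8·π_3 + 1/4·π_4
  π_2 = 1/8·π_0 + 1/4·π_1 + 1/8·π_2 + 1/8·π_3 + 1/4·π_4
  π_3 = 1/4·π_0 + 1/8·π_1 + 1/4·π_2 + 3/8·π_3 + 1/4·π_4
  normalize: π_0 + π_1 + π_2 + π_3 + π_4 = 1
Solving the linear system gives exactly π = [797/4596, 445/2298, 267/1532, 593/2298, 461/2298].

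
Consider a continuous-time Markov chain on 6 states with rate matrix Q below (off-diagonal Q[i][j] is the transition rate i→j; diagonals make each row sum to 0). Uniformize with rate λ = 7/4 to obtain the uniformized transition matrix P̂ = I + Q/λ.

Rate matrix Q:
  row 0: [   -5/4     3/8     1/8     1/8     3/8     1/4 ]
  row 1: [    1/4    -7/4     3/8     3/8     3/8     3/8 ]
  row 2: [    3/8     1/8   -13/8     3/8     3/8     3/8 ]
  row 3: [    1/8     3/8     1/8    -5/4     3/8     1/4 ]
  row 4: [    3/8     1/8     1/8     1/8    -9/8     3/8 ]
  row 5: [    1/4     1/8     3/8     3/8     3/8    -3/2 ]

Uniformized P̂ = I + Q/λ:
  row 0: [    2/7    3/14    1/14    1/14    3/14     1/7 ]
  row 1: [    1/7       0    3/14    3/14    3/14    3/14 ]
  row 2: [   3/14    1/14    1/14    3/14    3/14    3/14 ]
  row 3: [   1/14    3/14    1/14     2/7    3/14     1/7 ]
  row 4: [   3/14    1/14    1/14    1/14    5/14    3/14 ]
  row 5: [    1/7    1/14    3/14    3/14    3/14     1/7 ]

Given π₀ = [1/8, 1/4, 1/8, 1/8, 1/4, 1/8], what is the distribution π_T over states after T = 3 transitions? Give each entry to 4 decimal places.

t=0: π = [0.1250, 0.2500, 0.1250, 0.1250, 0.2500, 0.1250]
t=1: π = [0.1786, 0.0893, 0.1250, 0.1696, 0.2500, 0.1875]
t=2: π = [0.1830, 0.1148, 0.1110, 0.1652, 0.2500, 0.1760]
t=3: π = [0.1830, 0.1130, 0.1130, 0.1642, 0.2500, 0.1768]

π = [0.1830, 0.1130, 0.1130, 0.1642, 0.2500, 0.1768]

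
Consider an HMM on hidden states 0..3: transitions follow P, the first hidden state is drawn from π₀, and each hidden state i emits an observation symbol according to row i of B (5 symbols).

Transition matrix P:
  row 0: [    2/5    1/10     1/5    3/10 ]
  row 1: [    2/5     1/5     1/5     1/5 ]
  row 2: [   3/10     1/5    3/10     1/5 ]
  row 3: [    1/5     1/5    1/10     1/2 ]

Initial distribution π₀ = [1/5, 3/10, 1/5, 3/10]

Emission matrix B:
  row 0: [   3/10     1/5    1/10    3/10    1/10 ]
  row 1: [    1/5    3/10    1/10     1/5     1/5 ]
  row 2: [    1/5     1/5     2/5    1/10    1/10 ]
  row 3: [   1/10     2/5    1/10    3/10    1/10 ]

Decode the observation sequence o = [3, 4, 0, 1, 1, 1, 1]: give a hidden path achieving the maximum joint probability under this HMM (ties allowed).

path = [3, 1, 0, 3, 3, 3, 3]

t=0: δ = [6.000e-02, 6.000e-02, 2.000e-02, 9.000e-02]  (obs o_0=3)
t=1: δ = [2.400e-03, 3.600e-03, 1.200e-03, 4.500e-03]  ψ = [0, 3, 0, 3]  (obs o_1=4)
t=2: δ = [4.320e-04, 1.800e-04, 1.440e-04, 2.250e-04]  ψ = [1, 3, 1, 3]  (obs o_2=0)
t=3: δ = [3.456e-05, 1.350e-05, 1.728e-05, 5.184e-05]  ψ = [0, 3, 0, 0]  (obs o_3=1)
t=4: δ = [2.765e-06, 3.110e-06, 1.382e-06, 1.037e-05]  ψ = [0, 3, 0, 3]  (obs o_4=1)
t=5: δ = [4.147e-07, 6.221e-07, 2.074e-07, 2.074e-06]  ψ = [3, 3, 3, 3]  (obs o_5=1)
t=6: δ = [8.294e-08, 1.244e-07, 4.147e-08, 4.147e-07]  ψ = [3, 3, 3, 3]  (obs o_6=1)
backtrack: best end state = 3; path = [3, 1, 0, 3, 3, 3, 3]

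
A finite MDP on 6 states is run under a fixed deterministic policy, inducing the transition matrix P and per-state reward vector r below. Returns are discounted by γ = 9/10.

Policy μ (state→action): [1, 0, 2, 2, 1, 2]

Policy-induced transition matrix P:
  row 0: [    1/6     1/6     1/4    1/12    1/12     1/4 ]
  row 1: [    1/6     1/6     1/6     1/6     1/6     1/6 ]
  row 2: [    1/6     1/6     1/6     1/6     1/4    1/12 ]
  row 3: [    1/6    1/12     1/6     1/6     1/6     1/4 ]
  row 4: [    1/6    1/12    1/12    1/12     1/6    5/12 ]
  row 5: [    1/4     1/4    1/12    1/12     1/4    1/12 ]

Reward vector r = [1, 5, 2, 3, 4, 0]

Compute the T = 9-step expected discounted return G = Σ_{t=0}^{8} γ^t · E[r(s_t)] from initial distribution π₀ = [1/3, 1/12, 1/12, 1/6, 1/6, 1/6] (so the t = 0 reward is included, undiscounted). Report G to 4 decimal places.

t=0: π = [0.3333, 0.0833, 0.0833, 0.1667, 0.1667, 0.1667], E[r] = 2.0833, γ^t·E[r] = 2.083333, running G = 2.083333
t=1: π = [0.1806, 0.1528, 0.1667, 0.1111, 0.1597, 0.2292], E[r] = 2.2500, γ^t·E[r] = 2.025000, running G = 4.108333
t=2: π = [0.1858, 0.1632, 0.1493, 0.1192, 0.1846, 0.1979], E[r] = 2.3964, γ^t·E[r] = 1.941094, running G = 6.049427
t=3: π = [0.1832, 0.1578, 0.1503, 0.1193, 0.1801, 0.2093], E[r] = 2.3513, γ^t·E[r] = 1.714113, running G = 7.763540
t=4: π = [0.1841, 0.1592, 0.1495, 0.1190, 0.1814, 0.2069], E[r] = 2.3612, γ^t·E[r] = 1.549162, running G = 9.312702
t=5: π = [0.1839, 0.1589, 0.1497, 0.1190, 0.1810, 0.2076], E[r] = 2.3586, γ^t·E[r] = 1.392751, running G = 10.705453
t=6: π = [0.1840, 0.1590, 0.1496, 0.1190, 0.1811, 0.2074], E[r] = 2.3593, γ^t·E[r] = 1.253836, running G = 11.959290
t=7: π = [0.1839, 0.1589, 0.1496, 0.1190, 0.1811, 0.2074], E[r] = 2.3591, γ^t·E[r] = 1.128371, running G = 13.087661
t=8: π = [0.1840, 0.1589, 0.1496, 0.1190, 0.1811, 0.2074], E[r] = 2.3592, γ^t·E[r] = 1.015553, running G = 14.103213

G = 14.1032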